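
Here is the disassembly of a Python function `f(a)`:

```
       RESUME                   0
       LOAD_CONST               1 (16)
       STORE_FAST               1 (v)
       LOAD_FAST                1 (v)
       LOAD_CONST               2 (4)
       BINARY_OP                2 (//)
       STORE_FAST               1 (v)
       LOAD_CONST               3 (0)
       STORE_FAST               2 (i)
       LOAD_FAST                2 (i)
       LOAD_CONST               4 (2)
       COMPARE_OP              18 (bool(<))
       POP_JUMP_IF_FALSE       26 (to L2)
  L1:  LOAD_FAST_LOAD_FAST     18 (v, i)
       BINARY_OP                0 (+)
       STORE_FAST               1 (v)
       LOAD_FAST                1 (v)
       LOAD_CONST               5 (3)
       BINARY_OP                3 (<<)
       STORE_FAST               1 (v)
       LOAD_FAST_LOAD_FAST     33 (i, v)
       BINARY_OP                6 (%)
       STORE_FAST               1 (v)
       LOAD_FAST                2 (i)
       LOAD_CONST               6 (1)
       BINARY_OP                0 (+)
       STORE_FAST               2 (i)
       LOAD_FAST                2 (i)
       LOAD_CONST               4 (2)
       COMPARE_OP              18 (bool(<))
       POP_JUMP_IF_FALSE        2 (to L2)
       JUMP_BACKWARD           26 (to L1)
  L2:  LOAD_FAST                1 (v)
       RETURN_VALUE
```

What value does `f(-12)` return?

1

LOAD_CONST → push 16. Stack: [16]
STORE_FAST v → v=16. Stack: []
LOAD_FAST v → push 16. Stack: [16]
LOAD_CONST → push 4. Stack: [16, 4]
BINARY_OP // → 16 // 4 = 4. Stack: [4]
STORE_FAST v → v=4. Stack: []
LOAD_CONST → push 0. Stack: [0]
STORE_FAST i → i=0. Stack: []
LOAD_FAST i → push 0. Stack: [0]
LOAD_CONST → push 2. Stack: [0, 2]
COMPARE_OP bool(<) → 0 vs 2 = True. Stack: [True]
POP_JUMP_IF_FALSE → pop True; no jump. Stack: []
LOAD_FAST_LOAD_FAST v,i → push 4,0. Stack: [4, 0]
BINARY_OP + → 4 + 0 = 4. Stack: [4]
STORE_FAST v → v=4. Stack: []
LOAD_FAST v → push 4. Stack: [4]
LOAD_CONST → push 3. Stack: [4, 3]
BINARY_OP << → 4 << 3 = 32. Stack: [32]
STORE_FAST v → v=32. Stack: []
LOAD_FAST_LOAD_FAST i,v → push 0,32. Stack: [0, 32]
BINARY_OP % → 0 % 32 = 0. Stack: [0]
STORE_FAST v → v=0. Stack: []
LOAD_FAST i → push 0. Stack: [0]
LOAD_CONST → push 1. Stack: [0, 1]
BINARY_OP + → 0 + 1 = 1. Stack: [1]
STORE_FAST i → i=1. Stack: []
LOAD_FAST i → push 1. Stack: [1]
LOAD_CONST → push 2. Stack: [1, 2]
COMPARE_OP bool(<) → 1 vs 2 = True. Stack: [True]
POP_JUMP_IF_FALSE → pop True; no jump. Stack: []
LOAD_FAST_LOAD_FAST v,i → push 0,1. Stack: [0, 1]
BINARY_OP + → 0 + 1 = 1. Stack: [1]
STORE_FAST v → v=1. Stack: []
LOAD_FAST v → push 1. Stack: [1]
LOAD_CONST → push 3. Stack: [1, 3]
BINARY_OP << → 1 << 3 = 8. Stack: [8]
STORE_FAST v → v=8. Stack: []
LOAD_FAST_LOAD_FAST i,v → push 1,8. Stack: [1, 8]
BINARY_OP % → 1 % 8 = 1. Stack: [1]
STORE_FAST v → v=1. Stack: []
LOAD_FAST i → push 1. Stack: [1]
LOAD_CONST → push 1. Stack: [1, 1]
BINARY_OP + → 1 + 1 = 2. Stack: [2]
STORE_FAST i → i=2. Stack: []
LOAD_FAST i → push 2. Stack: [2]
LOAD_CONST → push 2. Stack: [2, 2]
COMPARE_OP bool(<) → 2 vs 2 = False. Stack: [False]
POP_JUMP_IF_FALSE → pop False; jump. Stack: []
LOAD_FAST v → push 1. Stack: [1]
RETURN_VALUE → return 1.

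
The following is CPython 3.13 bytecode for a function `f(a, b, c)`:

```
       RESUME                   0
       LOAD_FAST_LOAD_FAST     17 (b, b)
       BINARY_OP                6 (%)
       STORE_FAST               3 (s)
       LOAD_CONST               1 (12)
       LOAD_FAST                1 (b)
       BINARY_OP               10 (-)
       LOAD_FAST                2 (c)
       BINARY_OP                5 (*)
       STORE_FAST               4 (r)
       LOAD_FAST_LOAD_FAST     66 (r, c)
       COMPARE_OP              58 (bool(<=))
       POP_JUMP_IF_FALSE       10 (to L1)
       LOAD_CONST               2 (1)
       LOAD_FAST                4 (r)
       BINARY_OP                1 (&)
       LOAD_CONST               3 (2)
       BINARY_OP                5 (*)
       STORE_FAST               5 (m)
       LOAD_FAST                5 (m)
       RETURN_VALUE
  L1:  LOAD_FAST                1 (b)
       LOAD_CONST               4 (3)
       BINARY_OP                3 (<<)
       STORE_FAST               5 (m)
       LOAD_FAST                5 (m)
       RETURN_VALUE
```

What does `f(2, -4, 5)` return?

-32

LOAD_FAST_LOAD_FAST b,b → push -4,-4. Stack: [-4, -4]
BINARY_OP % → -4 % -4 = 0. Stack: [0]
STORE_FAST s → s=0. Stack: []
LOAD_CONST → push 12. Stack: [12]
LOAD_FAST b → push -4. Stack: [12, -4]
BINARY_OP - → 12 - -4 = 16. Stack: [16]
LOAD_FAST c → push 5. Stack: [16, 5]
BINARY_OP * → 16 * 5 = 80. Stack: [80]
STORE_FAST r → r=80. Stack: []
LOAD_FAST_LOAD_FAST r,c → push 80,5. Stack: [80, 5]
COMPARE_OP bool(<=) → 80 vs 5 = False. Stack: [False]
POP_JUMP_IF_FALSE → pop False; jump. Stack: []
LOAD_FAST b → push -4. Stack: [-4]
LOAD_CONST → push 3. Stack: [-4, 3]
BINARY_OP << → -4 << 3 = -32. Stack: [-32]
STORE_FAST m → m=-32. Stack: []
LOAD_FAST m → push -32. Stack: [-32]
RETURN_VALUE → return -32.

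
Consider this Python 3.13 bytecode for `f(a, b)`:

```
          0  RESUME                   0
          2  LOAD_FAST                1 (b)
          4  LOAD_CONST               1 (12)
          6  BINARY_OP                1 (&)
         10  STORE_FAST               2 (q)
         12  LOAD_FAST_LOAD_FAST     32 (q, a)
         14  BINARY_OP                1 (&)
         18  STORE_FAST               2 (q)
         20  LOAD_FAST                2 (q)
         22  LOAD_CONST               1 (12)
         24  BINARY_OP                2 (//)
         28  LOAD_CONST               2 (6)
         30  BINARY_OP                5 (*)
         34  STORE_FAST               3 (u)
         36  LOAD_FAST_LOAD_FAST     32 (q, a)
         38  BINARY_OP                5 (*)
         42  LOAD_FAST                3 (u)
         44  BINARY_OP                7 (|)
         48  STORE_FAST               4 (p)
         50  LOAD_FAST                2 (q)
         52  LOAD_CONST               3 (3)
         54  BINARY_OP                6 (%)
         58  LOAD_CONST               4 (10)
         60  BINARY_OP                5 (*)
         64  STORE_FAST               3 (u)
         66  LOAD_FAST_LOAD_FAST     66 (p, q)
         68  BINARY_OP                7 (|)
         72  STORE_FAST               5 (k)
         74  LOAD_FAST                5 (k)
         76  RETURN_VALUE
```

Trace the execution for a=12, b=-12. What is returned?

52

LOAD_FAST b → push -12. Stack: [-12]
LOAD_CONST → push 12. Stack: [-12, 12]
BINARY_OP & → -12 & 12 = 4. Stack: [4]
STORE_FAST q → q=4. Stack: []
LOAD_FAST_LOAD_FAST q,a → push 4,12. Stack: [4, 12]
BINARY_OP & → 4 & 12 = 4. Stack: [4]
STORE_FAST q → q=4. Stack: []
LOAD_FAST q → push 4. Stack: [4]
LOAD_CONST → push 12. Stack: [4, 12]
BINARY_OP // → 4 // 12 = 0. Stack: [0]
LOAD_CONST → push 6. Stack: [0, 6]
BINARY_OP * → 0 * 6 = 0. Stack: [0]
STORE_FAST u → u=0. Stack: []
LOAD_FAST_LOAD_FAST q,a → push 4,12. Stack: [4, 12]
BINARY_OP * → 4 * 12 = 48. Stack: [48]
LOAD_FAST u → push 0. Stack: [48, 0]
BINARY_OP | → 48 | 0 = 48. Stack: [48]
STORE_FAST p → p=48. Stack: []
LOAD_FAST q → push 4. Stack: [4]
LOAD_CONST → push 3. Stack: [4, 3]
BINARY_OP % → 4 % 3 = 1. Stack: [1]
LOAD_CONST → push 10. Stack: [1, 10]
BINARY_OP * → 1 * 10 = 10. Stack: [10]
STORE_FAST u → u=10. Stack: []
LOAD_FAST_LOAD_FAST p,q → push 48,4. Stack: [48, 4]
BINARY_OP | → 48 | 4 = 52. Stack: [52]
STORE_FAST k → k=52. Stack: []
LOAD_FAST k → push 52. Stack: [52]
RETURN_VALUE → return 52.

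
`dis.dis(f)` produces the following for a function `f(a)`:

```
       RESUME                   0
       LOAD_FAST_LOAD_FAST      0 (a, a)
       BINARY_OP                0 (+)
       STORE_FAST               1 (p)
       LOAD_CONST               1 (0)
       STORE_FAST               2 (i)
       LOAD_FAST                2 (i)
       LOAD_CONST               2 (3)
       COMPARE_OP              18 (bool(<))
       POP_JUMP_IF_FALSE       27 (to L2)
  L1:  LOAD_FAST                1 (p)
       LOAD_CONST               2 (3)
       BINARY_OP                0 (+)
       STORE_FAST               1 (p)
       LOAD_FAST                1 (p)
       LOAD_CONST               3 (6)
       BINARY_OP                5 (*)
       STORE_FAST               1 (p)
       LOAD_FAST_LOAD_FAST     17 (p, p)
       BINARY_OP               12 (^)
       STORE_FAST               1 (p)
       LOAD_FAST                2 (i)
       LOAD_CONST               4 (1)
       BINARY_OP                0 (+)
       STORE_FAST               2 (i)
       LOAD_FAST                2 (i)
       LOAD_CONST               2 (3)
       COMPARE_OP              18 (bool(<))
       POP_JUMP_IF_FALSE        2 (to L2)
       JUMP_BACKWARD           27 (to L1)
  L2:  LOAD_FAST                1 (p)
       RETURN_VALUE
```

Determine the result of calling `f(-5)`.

LOAD_FAST_LOAD_FAST a,a → push -5,-5
BINARY_OP + → -5 + -5 = -10
STORE_FAST p → p=-10
LOAD_CONST → push 0
STORE_FAST i → i=0
LOAD_FAST i → push 0
LOAD_CONST → push 3
COMPARE_OP bool(<) → 0 vs 3 = True
POP_JUMP_IF_FALSE → pop True; no jump
LOAD_FAST p → push -10
LOAD_CONST → push 3
BINARY_OP + → -10 + 3 = -7
STORE_FAST p → p=-7
LOAD_FAST p → push -7
LOAD_CONST → push 6
BINARY_OP * → -7 * 6 = -42
STORE_FAST p → p=-42
LOAD_FAST_LOAD_FAST p,p → push -42,-42
BINARY_OP ^ → -42 ^ -42 = 0
STORE_FAST p → p=0
LOAD_FAST i → push 0
LOAD_CONST → push 1
BINARY_OP + → 0 + 1 = 1
STORE_FAST i → i=1
LOAD_FAST i → push 1
LOAD_CONST → push 3
COMPARE_OP bool(<) → 1 vs 3 = True
POP_JUMP_IF_FALSE → pop True; no jump
LOAD_FAST p → push 0
LOAD_CONST → push 3
BINARY_OP + → 0 + 3 = 3
STORE_FAST p → p=3
LOAD_FAST p → push 3
LOAD_CONST → push 6
BINARY_OP * → 3 * 6 = 18
STORE_FAST p → p=18
LOAD_FAST_LOAD_FAST p,p → push 18,18
BINARY_OP ^ → 18 ^ 18 = 0
STORE_FAST p → p=0
LOAD_FAST i → push 1
LOAD_CONST → push 1
BINARY_OP + → 1 + 1 = 2
STORE_FAST i → i=2
LOAD_FAST i → push 2
LOAD_CONST → push 3
COMPARE_OP bool(<) → 2 vs 3 = True
POP_JUMP_IF_FALSE → pop True; no jump
LOAD_FAST p → push 0
LOAD_CONST → push 3
BINARY_OP + → 0 + 3 = 3
STORE_FAST p → p=3
LOAD_FAST p → push 3
LOAD_CONST → push 6
BINARY_OP * → 3 * 6 = 18
STORE_FAST p → p=18
LOAD_FAST_LOAD_FAST p,p → push 18,18
BINARY_OP ^ → 18 ^ 18 = 0
STORE_FAST p → p=0
LOAD_FAST i → push 2
LOAD_CONST → push 1
BINARY_OP + → 2 + 1 = 3
STORE_FAST i → i=3
LOAD_FAST i → push 3
LOAD_CONST → push 3
COMPARE_OP bool(<) → 3 vs 3 = False
POP_JUMP_IF_FALSE → pop False; jump
LOAD_FAST p → push 0
RETURN_VALUE → return 0.

0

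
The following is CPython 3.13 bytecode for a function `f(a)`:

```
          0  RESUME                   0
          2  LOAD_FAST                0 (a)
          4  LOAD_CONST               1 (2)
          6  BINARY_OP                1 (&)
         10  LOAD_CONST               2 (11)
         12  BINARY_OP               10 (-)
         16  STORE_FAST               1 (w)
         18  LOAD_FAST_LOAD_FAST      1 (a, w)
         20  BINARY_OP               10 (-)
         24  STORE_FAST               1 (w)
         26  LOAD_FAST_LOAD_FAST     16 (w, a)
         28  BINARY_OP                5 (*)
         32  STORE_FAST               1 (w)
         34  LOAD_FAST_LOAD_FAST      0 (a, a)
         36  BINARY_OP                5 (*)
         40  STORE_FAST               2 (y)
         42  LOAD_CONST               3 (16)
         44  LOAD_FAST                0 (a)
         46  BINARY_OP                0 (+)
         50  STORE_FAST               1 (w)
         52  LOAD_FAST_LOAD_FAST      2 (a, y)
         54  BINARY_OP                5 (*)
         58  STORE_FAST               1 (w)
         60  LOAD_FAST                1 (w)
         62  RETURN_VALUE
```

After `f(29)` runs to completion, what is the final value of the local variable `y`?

LOAD_FAST a → push 29. Stack: [29]
LOAD_CONST → push 2. Stack: [29, 2]
BINARY_OP & → 29 & 2 = 0. Stack: [0]
LOAD_CONST → push 11. Stack: [0, 11]
BINARY_OP - → 0 - 11 = -11. Stack: [-11]
STORE_FAST w → w=-11. Stack: []
LOAD_FAST_LOAD_FAST a,w → push 29,-11. Stack: [29, -11]
BINARY_OP - → 29 - -11 = 40. Stack: [40]
STORE_FAST w → w=40. Stack: []
LOAD_FAST_LOAD_FAST w,a → push 40,29. Stack: [40, 29]
BINARY_OP * → 40 * 29 = 1160. Stack: [1160]
STORE_FAST w → w=1160. Stack: []
LOAD_FAST_LOAD_FAST a,a → push 29,29. Stack: [29, 29]
BINARY_OP * → 29 * 29 = 841. Stack: [841]
STORE_FAST y → y=841. Stack: []
LOAD_CONST → push 16. Stack: [16]
LOAD_FAST a → push 29. Stack: [16, 29]
BINARY_OP + → 16 + 29 = 45. Stack: [45]
STORE_FAST w → w=45. Stack: []
LOAD_FAST_LOAD_FAST a,y → push 29,841. Stack: [29, 841]
BINARY_OP * → 29 * 841 = 24389. Stack: [24389]
STORE_FAST w → w=24389. Stack: []
LOAD_FAST w → push 24389. Stack: [24389]
RETURN_VALUE → return 24389.

841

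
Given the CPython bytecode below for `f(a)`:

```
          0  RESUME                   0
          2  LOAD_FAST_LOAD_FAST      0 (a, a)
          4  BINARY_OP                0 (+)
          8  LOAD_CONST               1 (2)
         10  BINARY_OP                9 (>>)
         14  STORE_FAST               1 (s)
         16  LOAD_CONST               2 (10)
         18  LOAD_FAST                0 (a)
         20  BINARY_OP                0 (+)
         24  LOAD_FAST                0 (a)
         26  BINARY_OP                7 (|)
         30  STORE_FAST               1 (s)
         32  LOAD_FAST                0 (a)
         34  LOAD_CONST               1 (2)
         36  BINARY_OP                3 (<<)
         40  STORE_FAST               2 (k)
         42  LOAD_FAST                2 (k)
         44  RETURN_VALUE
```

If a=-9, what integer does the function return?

-36

LOAD_FAST_LOAD_FAST a,a → push -9,-9. Stack: [-9, -9]
BINARY_OP + → -9 + -9 = -18. Stack: [-18]
LOAD_CONST → push 2. Stack: [-18, 2]
BINARY_OP >> → -18 >> 2 = -5. Stack: [-5]
STORE_FAST s → s=-5. Stack: []
LOAD_CONST → push 10. Stack: [10]
LOAD_FAST a → push -9. Stack: [10, -9]
BINARY_OP + → 10 + -9 = 1. Stack: [1]
LOAD_FAST a → push -9. Stack: [1, -9]
BINARY_OP | → 1 | -9 = -9. Stack: [-9]
STORE_FAST s → s=-9. Stack: []
LOAD_FAST a → push -9. Stack: [-9]
LOAD_CONST → push 2. Stack: [-9, 2]
BINARY_OP << → -9 << 2 = -36. Stack: [-36]
STORE_FAST k → k=-36. Stack: []
LOAD_FAST k → push -36. Stack: [-36]
RETURN_VALUE → return -36.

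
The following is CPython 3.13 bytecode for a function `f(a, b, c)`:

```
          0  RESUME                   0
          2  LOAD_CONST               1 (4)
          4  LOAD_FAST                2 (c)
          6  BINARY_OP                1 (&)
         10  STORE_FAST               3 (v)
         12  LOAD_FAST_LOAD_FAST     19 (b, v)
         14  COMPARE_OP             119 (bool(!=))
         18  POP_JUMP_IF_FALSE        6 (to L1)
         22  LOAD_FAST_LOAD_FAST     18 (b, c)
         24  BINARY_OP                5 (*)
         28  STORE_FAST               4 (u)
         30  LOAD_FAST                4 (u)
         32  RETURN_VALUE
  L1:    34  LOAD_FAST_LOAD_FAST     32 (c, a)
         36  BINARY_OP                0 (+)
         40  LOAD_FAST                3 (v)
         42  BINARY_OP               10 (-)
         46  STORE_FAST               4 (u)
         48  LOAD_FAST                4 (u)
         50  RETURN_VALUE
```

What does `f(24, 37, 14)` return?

518

LOAD_CONST → push 4. Stack: [4]
LOAD_FAST c → push 14. Stack: [4, 14]
BINARY_OP & → 4 & 14 = 4. Stack: [4]
STORE_FAST v → v=4. Stack: []
LOAD_FAST_LOAD_FAST b,v → push 37,4. Stack: [37, 4]
COMPARE_OP bool(!=) → 37 vs 4 = True. Stack: [True]
POP_JUMP_IF_FALSE → pop True; no jump. Stack: []
LOAD_FAST_LOAD_FAST b,c → push 37,14. Stack: [37, 14]
BINARY_OP * → 37 * 14 = 518. Stack: [518]
STORE_FAST u → u=518. Stack: []
LOAD_FAST u → push 518. Stack: [518]
RETURN_VALUE → return 518.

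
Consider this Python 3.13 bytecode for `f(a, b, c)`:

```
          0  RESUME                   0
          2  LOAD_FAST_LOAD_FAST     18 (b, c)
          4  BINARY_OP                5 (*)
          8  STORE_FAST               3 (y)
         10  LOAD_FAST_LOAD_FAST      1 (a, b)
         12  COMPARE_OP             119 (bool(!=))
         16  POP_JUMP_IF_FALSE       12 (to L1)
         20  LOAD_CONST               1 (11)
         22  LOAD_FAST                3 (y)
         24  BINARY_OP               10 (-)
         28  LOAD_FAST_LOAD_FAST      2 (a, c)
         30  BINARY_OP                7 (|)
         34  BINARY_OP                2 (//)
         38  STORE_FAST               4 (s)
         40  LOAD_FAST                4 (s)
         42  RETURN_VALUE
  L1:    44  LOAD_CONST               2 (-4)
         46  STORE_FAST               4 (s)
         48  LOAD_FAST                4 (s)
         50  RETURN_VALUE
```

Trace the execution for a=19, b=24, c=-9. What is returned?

LOAD_FAST_LOAD_FAST b,c → push 24,-9. Stack: [24, -9]
BINARY_OP * → 24 * -9 = -216. Stack: [-216]
STORE_FAST y → y=-216. Stack: []
LOAD_FAST_LOAD_FAST a,b → push 19,24. Stack: [19, 24]
COMPARE_OP bool(!=) → 19 vs 24 = True. Stack: [True]
POP_JUMP_IF_FALSE → pop True; no jump. Stack: []
LOAD_CONST → push 11. Stack: [11]
LOAD_FAST y → push -216. Stack: [11, -216]
BINARY_OP - → 11 - -216 = 227. Stack: [227]
LOAD_FAST_LOAD_FAST a,c → push 19,-9. Stack: [227, 19, -9]
BINARY_OP | → 19 | -9 = -9. Stack: [227, -9]
BINARY_OP // → 227 // -9 = -26. Stack: [-26]
STORE_FAST s → s=-26. Stack: []
LOAD_FAST s → push -26. Stack: [-26]
RETURN_VALUE → return -26.

-26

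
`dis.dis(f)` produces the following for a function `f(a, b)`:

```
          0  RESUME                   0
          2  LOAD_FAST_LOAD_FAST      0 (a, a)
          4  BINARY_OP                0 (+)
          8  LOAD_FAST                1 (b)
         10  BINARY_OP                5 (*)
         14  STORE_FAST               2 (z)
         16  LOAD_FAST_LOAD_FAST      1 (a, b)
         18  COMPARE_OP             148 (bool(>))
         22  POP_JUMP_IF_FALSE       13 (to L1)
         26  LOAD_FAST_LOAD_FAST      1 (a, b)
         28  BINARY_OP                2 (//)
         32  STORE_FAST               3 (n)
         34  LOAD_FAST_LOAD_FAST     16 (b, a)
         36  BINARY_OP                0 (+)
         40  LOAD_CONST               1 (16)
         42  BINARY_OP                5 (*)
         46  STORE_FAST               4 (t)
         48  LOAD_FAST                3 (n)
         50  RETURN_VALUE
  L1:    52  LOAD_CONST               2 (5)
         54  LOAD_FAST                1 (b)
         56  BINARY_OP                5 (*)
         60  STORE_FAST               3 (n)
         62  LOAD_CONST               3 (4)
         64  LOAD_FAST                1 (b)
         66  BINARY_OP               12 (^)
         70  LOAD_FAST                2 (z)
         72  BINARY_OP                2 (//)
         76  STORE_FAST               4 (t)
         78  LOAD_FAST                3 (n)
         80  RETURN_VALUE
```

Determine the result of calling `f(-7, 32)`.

160

LOAD_FAST_LOAD_FAST a,a → push -7,-7. Stack: [-7, -7]
BINARY_OP + → -7 + -7 = -14. Stack: [-14]
LOAD_FAST b → push 32. Stack: [-14, 32]
BINARY_OP * → -14 * 32 = -448. Stack: [-448]
STORE_FAST z → z=-448. Stack: []
LOAD_FAST_LOAD_FAST a,b → push -7,32. Stack: [-7, 32]
COMPARE_OP bool(>) → -7 vs 32 = False. Stack: [False]
POP_JUMP_IF_FALSE → pop False; jump. Stack: []
LOAD_CONST → push 5. Stack: [5]
LOAD_FAST b → push 32. Stack: [5, 32]
BINARY_OP * → 5 * 32 = 160. Stack: [160]
STORE_FAST n → n=160. Stack: []
LOAD_CONST → push 4. Stack: [4]
LOAD_FAST b → push 32. Stack: [4, 32]
BINARY_OP ^ → 4 ^ 32 = 36. Stack: [36]
LOAD_FAST z → push -448. Stack: [36, -448]
BINARY_OP // → 36 // -448 = -1. Stack: [-1]
STORE_FAST t → t=-1. Stack: []
LOAD_FAST n → push 160. Stack: [160]
RETURN_VALUE → return 160.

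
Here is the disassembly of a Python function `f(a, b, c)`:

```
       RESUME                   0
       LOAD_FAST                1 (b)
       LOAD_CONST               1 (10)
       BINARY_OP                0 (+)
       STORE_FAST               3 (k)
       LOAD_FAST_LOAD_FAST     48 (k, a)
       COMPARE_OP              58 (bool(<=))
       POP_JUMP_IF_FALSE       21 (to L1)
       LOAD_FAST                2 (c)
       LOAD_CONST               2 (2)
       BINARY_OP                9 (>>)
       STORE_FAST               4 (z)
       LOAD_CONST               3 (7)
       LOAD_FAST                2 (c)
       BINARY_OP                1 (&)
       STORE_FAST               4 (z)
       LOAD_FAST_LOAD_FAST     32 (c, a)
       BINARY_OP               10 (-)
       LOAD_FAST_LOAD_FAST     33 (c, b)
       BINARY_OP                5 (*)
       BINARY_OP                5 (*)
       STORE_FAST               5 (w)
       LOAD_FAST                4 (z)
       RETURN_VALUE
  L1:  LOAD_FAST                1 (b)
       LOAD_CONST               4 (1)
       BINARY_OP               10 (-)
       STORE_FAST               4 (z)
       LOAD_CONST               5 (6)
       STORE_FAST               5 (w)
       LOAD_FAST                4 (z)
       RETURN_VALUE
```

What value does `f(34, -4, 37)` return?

5

LOAD_FAST b → push -4. Stack: [-4]
LOAD_CONST → push 10. Stack: [-4, 10]
BINARY_OP + → -4 + 10 = 6. Stack: [6]
STORE_FAST k → k=6. Stack: []
LOAD_FAST_LOAD_FAST k,a → push 6,34. Stack: [6, 34]
COMPARE_OP bool(<=) → 6 vs 34 = True. Stack: [True]
POP_JUMP_IF_FALSE → pop True; no jump. Stack: []
LOAD_FAST c → push 37. Stack: [37]
LOAD_CONST → push 2. Stack: [37, 2]
BINARY_OP >> → 37 >> 2 = 9. Stack: [9]
STORE_FAST z → z=9. Stack: []
LOAD_CONST → push 7. Stack: [7]
LOAD_FAST c → push 37. Stack: [7, 37]
BINARY_OP & → 7 & 37 = 5. Stack: [5]
STORE_FAST z → z=5. Stack: []
LOAD_FAST_LOAD_FAST c,a → push 37,34. Stack: [37, 34]
BINARY_OP - → 37 - 34 = 3. Stack: [3]
LOAD_FAST_LOAD_FAST c,b → push 37,-4. Stack: [3, 37, -4]
BINARY_OP * → 37 * -4 = -148. Stack: [3, -148]
BINARY_OP * → 3 * -148 = -444. Stack: [-444]
STORE_FAST w → w=-444. Stack: []
LOAD_FAST z → push 5. Stack: [5]
RETURN_VALUE → return 5.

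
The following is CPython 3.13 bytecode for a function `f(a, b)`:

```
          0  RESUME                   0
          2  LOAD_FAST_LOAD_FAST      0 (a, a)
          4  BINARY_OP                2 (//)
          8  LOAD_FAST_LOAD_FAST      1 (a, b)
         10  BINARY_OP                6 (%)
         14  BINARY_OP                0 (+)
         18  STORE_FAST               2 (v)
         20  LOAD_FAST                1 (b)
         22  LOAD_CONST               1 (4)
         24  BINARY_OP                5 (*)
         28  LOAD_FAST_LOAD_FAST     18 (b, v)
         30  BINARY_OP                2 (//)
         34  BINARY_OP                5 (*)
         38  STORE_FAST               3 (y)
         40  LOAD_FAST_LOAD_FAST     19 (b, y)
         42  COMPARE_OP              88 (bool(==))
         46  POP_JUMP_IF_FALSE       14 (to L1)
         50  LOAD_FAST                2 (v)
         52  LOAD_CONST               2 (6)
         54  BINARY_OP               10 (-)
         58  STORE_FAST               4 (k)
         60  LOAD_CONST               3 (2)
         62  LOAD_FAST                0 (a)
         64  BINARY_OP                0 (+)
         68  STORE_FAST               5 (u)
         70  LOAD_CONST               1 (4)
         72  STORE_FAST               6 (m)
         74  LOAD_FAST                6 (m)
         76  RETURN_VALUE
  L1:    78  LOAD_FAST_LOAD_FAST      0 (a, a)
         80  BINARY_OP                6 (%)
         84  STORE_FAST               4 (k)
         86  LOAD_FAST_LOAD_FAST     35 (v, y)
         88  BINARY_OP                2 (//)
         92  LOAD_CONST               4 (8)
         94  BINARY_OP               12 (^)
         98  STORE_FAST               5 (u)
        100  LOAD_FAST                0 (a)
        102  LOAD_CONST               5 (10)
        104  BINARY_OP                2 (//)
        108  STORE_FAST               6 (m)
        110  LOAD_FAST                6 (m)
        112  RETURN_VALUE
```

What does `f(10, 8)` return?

LOAD_FAST_LOAD_FAST a,a → push 10,10. Stack: [10, 10]
BINARY_OP // → 10 // 10 = 1. Stack: [1]
LOAD_FAST_LOAD_FAST a,b → push 10,8. Stack: [1, 10, 8]
BINARY_OP % → 10 % 8 = 2. Stack: [1, 2]
BINARY_OP + → 1 + 2 = 3. Stack: [3]
STORE_FAST v → v=3. Stack: []
LOAD_FAST b → push 8. Stack: [8]
LOAD_CONST → push 4. Stack: [8, 4]
BINARY_OP * → 8 * 4 = 32. Stack: [32]
LOAD_FAST_LOAD_FAST b,v → push 8,3. Stack: [32, 8, 3]
BINARY_OP // → 8 // 3 = 2. Stack: [32, 2]
BINARY_OP * → 32 * 2 = 64. Stack: [64]
STORE_FAST y → y=64. Stack: []
LOAD_FAST_LOAD_FAST b,y → push 8,64. Stack: [8, 64]
COMPARE_OP bool(==) → 8 vs 64 = False. Stack: [False]
POP_JUMP_IF_FALSE → pop False; jump. Stack: []
LOAD_FAST_LOAD_FAST a,a → push 10,10. Stack: [10, 10]
BINARY_OP % → 10 % 10 = 0. Stack: [0]
STORE_FAST k → k=0. Stack: []
LOAD_FAST_LOAD_FAST v,y → push 3,64. Stack: [3, 64]
BINARY_OP // → 3 // 64 = 0. Stack: [0]
LOAD_CONST → push 8. Stack: [0, 8]
BINARY_OP ^ → 0 ^ 8 = 8. Stack: [8]
STORE_FAST u → u=8. Stack: []
LOAD_FAST a → push 10. Stack: [10]
LOAD_CONST → push 10. Stack: [10, 10]
BINARY_OP // → 10 // 10 = 1. Stack: [1]
STORE_FAST m → m=1. Stack: []
LOAD_FAST m → push 1. Stack: [1]
RETURN_VALUE → return 1.

1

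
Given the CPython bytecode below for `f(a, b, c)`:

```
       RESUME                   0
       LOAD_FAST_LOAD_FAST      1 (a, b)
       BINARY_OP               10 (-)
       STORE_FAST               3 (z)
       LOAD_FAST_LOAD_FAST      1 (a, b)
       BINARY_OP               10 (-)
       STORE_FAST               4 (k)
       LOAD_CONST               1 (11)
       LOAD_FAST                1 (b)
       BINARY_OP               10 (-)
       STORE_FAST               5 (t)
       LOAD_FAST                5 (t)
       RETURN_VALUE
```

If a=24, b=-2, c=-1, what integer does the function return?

LOAD_FAST_LOAD_FAST a,b → push 24,-2. Stack: [24, -2]
BINARY_OP - → 24 - -2 = 26. Stack: [26]
STORE_FAST z → z=26. Stack: []
LOAD_FAST_LOAD_FAST a,b → push 24,-2. Stack: [24, -2]
BINARY_OP - → 24 - -2 = 26. Stack: [26]
STORE_FAST k → k=26. Stack: []
LOAD_CONST → push 11. Stack: [11]
LOAD_FAST b → push -2. Stack: [11, -2]
BINARY_OP - → 11 - -2 = 13. Stack: [13]
STORE_FAST t → t=13. Stack: []
LOAD_FAST t → push 13. Stack: [13]
RETURN_VALUE → return 13.

13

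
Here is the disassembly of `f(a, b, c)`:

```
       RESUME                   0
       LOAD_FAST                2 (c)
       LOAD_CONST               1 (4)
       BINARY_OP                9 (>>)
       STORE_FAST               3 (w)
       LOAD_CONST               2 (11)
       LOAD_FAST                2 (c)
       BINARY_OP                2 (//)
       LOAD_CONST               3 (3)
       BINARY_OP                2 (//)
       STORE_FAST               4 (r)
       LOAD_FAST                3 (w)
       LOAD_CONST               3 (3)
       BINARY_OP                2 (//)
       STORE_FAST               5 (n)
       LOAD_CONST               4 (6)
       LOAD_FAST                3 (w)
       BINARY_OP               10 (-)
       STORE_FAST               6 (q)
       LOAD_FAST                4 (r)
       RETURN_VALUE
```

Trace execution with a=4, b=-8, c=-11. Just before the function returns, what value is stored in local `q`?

7

LOAD_FAST c → push -11. Stack: [-11]
LOAD_CONST → push 4. Stack: [-11, 4]
BINARY_OP >> → -11 >> 4 = -1. Stack: [-1]
STORE_FAST w → w=-1. Stack: []
LOAD_CONST → push 11. Stack: [11]
LOAD_FAST c → push -11. Stack: [11, -11]
BINARY_OP // → 11 // -11 = -1. Stack: [-1]
LOAD_CONST → push 3. Stack: [-1, 3]
BINARY_OP // → -1 // 3 = -1. Stack: [-1]
STORE_FAST r → r=-1. Stack: []
LOAD_FAST w → push -1. Stack: [-1]
LOAD_CONST → push 3. Stack: [-1, 3]
BINARY_OP // → -1 // 3 = -1. Stack: [-1]
STORE_FAST n → n=-1. Stack: []
LOAD_CONST → push 6. Stack: [6]
LOAD_FAST w → push -1. Stack: [6, -1]
BINARY_OP - → 6 - -1 = 7. Stack: [7]
STORE_FAST q → q=7. Stack: []
LOAD_FAST r → push -1. Stack: [-1]
RETURN_VALUE → return -1.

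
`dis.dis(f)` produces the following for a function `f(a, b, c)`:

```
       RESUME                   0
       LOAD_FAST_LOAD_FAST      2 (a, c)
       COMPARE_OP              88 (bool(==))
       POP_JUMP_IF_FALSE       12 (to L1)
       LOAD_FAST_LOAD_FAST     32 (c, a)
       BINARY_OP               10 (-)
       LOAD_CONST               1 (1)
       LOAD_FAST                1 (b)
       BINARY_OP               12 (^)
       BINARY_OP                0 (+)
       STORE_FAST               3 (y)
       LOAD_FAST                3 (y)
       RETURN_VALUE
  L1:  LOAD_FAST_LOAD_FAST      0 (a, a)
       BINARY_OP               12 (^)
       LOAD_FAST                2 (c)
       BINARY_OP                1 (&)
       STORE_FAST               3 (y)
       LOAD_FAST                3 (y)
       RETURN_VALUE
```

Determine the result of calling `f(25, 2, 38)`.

LOAD_FAST_LOAD_FAST a,c → push 25,38. Stack: [25, 38]
COMPARE_OP bool(==) → 25 vs 38 = False. Stack: [False]
POP_JUMP_IF_FALSE → pop False; jump. Stack: []
LOAD_FAST_LOAD_FAST a,a → push 25,25. Stack: [25, 25]
BINARY_OP ^ → 25 ^ 25 = 0. Stack: [0]
LOAD_FAST c → push 38. Stack: [0, 38]
BINARY_OP & → 0 & 38 = 0. Stack: [0]
STORE_FAST y → y=0. Stack: []
LOAD_FAST y → push 0. Stack: [0]
RETURN_VALUE → return 0.

0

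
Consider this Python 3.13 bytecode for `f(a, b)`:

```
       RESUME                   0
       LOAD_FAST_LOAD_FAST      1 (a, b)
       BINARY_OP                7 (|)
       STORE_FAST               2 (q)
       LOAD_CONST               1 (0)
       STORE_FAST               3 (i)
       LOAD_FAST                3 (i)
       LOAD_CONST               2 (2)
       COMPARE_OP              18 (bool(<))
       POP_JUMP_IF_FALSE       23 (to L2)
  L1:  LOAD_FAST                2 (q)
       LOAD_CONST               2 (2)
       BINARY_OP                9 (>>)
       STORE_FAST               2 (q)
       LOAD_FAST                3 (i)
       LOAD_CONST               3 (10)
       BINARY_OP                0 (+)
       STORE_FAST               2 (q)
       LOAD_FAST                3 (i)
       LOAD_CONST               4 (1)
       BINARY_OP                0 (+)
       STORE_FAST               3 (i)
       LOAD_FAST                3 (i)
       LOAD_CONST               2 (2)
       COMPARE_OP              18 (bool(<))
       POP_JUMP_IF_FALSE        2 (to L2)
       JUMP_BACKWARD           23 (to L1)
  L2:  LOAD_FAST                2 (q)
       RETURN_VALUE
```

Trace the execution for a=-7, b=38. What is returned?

LOAD_FAST_LOAD_FAST a,b → push -7,38. Stack: [-7, 38]
BINARY_OP | → -7 | 38 = -1. Stack: [-1]
STORE_FAST q → q=-1. Stack: []
LOAD_CONST → push 0. Stack: [0]
STORE_FAST i → i=0. Stack: []
LOAD_FAST i → push 0. Stack: [0]
LOAD_CONST → push 2. Stack: [0, 2]
COMPARE_OP bool(<) → 0 vs 2 = True. Stack: [True]
POP_JUMP_IF_FALSE → pop True; no jump. Stack: []
LOAD_FAST q → push -1. Stack: [-1]
LOAD_CONST → push 2. Stack: [-1, 2]
BINARY_OP >> → -1 >> 2 = -1. Stack: [-1]
STORE_FAST q → q=-1. Stack: []
LOAD_FAST i → push 0. Stack: [0]
LOAD_CONST → push 10. Stack: [0, 10]
BINARY_OP + → 0 + 10 = 10. Stack: [10]
STORE_FAST q → q=10. Stack: []
LOAD_FAST i → push 0. Stack: [0]
LOAD_CONST → push 1. Stack: [0, 1]
BINARY_OP + → 0 + 1 = 1. Stack: [1]
STORE_FAST i → i=1. Stack: []
LOAD_FAST i → push 1. Stack: [1]
LOAD_CONST → push 2. Stack: [1, 2]
COMPARE_OP bool(<) → 1 vs 2 = True. Stack: [True]
POP_JUMP_IF_FALSE → pop True; no jump. Stack: []
LOAD_FAST q → push 10. Stack: [10]
LOAD_CONST → push 2. Stack: [10, 2]
BINARY_OP >> → 10 >> 2 = 2. Stack: [2]
STORE_FAST q → q=2. Stack: []
LOAD_FAST i → push 1. Stack: [1]
LOAD_CONST → push 10. Stack: [1, 10]
BINARY_OP + → 1 + 10 = 11. Stack: [11]
STORE_FAST q → q=11. Stack: []
LOAD_FAST i → push 1. Stack: [1]
LOAD_CONST → push 1. Stack: [1, 1]
BINARY_OP + → 1 + 1 = 2. Stack: [2]
STORE_FAST i → i=2. Stack: []
LOAD_FAST i → push 2. Stack: [2]
LOAD_CONST → push 2. Stack: [2, 2]
COMPARE_OP bool(<) → 2 vs 2 = False. Stack: [False]
POP_JUMP_IF_FALSE → pop False; jump. Stack: []
LOAD_FAST q → push 11. Stack: [11]
RETURN_VALUE → return 11.

11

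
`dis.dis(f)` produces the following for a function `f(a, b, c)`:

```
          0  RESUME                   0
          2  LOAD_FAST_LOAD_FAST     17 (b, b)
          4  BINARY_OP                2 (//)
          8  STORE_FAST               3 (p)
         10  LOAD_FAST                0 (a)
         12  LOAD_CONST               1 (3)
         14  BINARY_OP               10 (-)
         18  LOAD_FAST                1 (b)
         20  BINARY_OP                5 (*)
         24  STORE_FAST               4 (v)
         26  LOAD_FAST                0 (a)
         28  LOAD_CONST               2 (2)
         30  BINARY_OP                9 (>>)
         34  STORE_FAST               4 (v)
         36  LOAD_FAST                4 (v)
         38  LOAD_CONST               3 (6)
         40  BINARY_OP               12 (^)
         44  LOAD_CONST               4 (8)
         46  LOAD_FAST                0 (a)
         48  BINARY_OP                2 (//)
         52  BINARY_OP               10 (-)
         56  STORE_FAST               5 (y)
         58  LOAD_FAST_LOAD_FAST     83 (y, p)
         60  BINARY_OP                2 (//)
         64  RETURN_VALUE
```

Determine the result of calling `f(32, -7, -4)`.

14

LOAD_FAST_LOAD_FAST b,b → push -7,-7. Stack: [-7, -7]
BINARY_OP // → -7 // -7 = 1. Stack: [1]
STORE_FAST p → p=1. Stack: []
LOAD_FAST a → push 32. Stack: [32]
LOAD_CONST → push 3. Stack: [32, 3]
BINARY_OP - → 32 - 3 = 29. Stack: [29]
LOAD_FAST b → push -7. Stack: [29, -7]
BINARY_OP * → 29 * -7 = -203. Stack: [-203]
STORE_FAST v → v=-203. Stack: []
LOAD_FAST a → push 32. Stack: [32]
LOAD_CONST → push 2. Stack: [32, 2]
BINARY_OP >> → 32 >> 2 = 8. Stack: [8]
STORE_FAST v → v=8. Stack: []
LOAD_FAST v → push 8. Stack: [8]
LOAD_CONST → push 6. Stack: [8, 6]
BINARY_OP ^ → 8 ^ 6 = 14. Stack: [14]
LOAD_CONST → push 8. Stack: [14, 8]
LOAD_FAST a → push 32. Stack: [14, 8, 32]
BINARY_OP // → 8 // 32 = 0. Stack: [14, 0]
BINARY_OP - → 14 - 0 = 14. Stack: [14]
STORE_FAST y → y=14. Stack: []
LOAD_FAST_LOAD_FAST y,p → push 14,1. Stack: [14, 1]
BINARY_OP // → 14 // 1 = 14. Stack: [14]
RETURN_VALUE → return 14.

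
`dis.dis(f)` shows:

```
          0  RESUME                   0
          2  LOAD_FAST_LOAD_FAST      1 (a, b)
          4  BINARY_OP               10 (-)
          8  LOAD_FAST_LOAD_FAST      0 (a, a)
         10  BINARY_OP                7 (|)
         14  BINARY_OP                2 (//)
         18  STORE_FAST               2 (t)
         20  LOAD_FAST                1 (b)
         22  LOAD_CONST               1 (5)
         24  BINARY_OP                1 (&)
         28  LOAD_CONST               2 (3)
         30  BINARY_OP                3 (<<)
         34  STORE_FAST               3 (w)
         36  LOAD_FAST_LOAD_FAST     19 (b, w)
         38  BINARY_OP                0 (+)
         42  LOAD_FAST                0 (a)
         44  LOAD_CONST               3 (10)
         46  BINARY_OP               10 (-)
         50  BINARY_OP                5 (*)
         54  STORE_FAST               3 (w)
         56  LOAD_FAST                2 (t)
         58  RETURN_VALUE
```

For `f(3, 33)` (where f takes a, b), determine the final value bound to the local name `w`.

LOAD_FAST_LOAD_FAST a,b → push 3,33. Stack: [3, 33]
BINARY_OP - → 3 - 33 = -30. Stack: [-30]
LOAD_FAST_LOAD_FAST a,a → push 3,3. Stack: [-30, 3, 3]
BINARY_OP | → 3 | 3 = 3. Stack: [-30, 3]
BINARY_OP // → -30 // 3 = -10. Stack: [-10]
STORE_FAST t → t=-10. Stack: []
LOAD_FAST b → push 33. Stack: [33]
LOAD_CONST → push 5. Stack: [33, 5]
BINARY_OP & → 33 & 5 = 1. Stack: [1]
LOAD_CONST → push 3. Stack: [1, 3]
BINARY_OP << → 1 << 3 = 8. Stack: [8]
STORE_FAST w → w=8. Stack: []
LOAD_FAST_LOAD_FAST b,w → push 33,8. Stack: [33, 8]
BINARY_OP + → 33 + 8 = 41. Stack: [41]
LOAD_FAST a → push 3. Stack: [41, 3]
LOAD_CONST → push 10. Stack: [41, 3, 10]
BINARY_OP - → 3 - 10 = -7. Stack: [41, -7]
BINARY_OP * → 41 * -7 = -287. Stack: [-287]
STORE_FAST w → w=-287. Stack: []
LOAD_FAST t → push -10. Stack: [-10]
RETURN_VALUE → return -10.

-287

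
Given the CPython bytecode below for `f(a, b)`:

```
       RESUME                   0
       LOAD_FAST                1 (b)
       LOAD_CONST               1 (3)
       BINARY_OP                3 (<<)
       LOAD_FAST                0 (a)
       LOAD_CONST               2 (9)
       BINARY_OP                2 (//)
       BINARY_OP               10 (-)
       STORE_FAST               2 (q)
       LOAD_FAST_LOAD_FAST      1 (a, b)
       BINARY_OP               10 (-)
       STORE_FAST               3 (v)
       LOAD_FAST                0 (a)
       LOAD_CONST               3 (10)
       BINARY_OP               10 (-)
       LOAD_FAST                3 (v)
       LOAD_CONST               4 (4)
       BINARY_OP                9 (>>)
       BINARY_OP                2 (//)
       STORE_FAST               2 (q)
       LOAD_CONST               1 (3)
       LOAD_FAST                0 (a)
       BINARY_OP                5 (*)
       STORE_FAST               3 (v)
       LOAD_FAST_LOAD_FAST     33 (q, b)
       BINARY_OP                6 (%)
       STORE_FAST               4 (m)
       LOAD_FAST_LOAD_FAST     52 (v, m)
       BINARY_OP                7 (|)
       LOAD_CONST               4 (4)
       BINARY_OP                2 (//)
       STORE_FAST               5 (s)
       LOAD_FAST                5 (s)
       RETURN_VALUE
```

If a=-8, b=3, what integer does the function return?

-6

LOAD_FAST b → push 3. Stack: [3]
LOAD_CONST → push 3. Stack: [3, 3]
BINARY_OP << → 3 << 3 = 24. Stack: [24]
LOAD_FAST a → push -8. Stack: [24, -8]
LOAD_CONST → push 9. Stack: [24, -8, 9]
BINARY_OP // → -8 // 9 = -1. Stack: [24, -1]
BINARY_OP - → 24 - -1 = 25. Stack: [25]
STORE_FAST q → q=25. Stack: []
LOAD_FAST_LOAD_FAST a,b → push -8,3. Stack: [-8, 3]
BINARY_OP - → -8 - 3 = -11. Stack: [-11]
STORE_FAST v → v=-11. Stack: []
LOAD_FAST a → push -8. Stack: [-8]
LOAD_CONST → push 10. Stack: [-8, 10]
BINARY_OP - → -8 - 10 = -18. Stack: [-18]
LOAD_FAST v → push -11. Stack: [-18, -11]
LOAD_CONST → push 4. Stack: [-18, -11, 4]
BINARY_OP >> → -11 >> 4 = -1. Stack: [-18, -1]
BINARY_OP // → -18 // -1 = 18. Stack: [18]
STORE_FAST q → q=18. Stack: []
LOAD_CONST → push 3. Stack: [3]
LOAD_FAST a → push -8. Stack: [3, -8]
BINARY_OP * → 3 * -8 = -24. Stack: [-24]
STORE_FAST v → v=-24. Stack: []
LOAD_FAST_LOAD_FAST q,b → push 18,3. Stack: [18, 3]
BINARY_OP % → 18 % 3 = 0. Stack: [0]
STORE_FAST m → m=0. Stack: []
LOAD_FAST_LOAD_FAST v,m → push -24,0. Stack: [-24, 0]
BINARY_OP | → -24 | 0 = -24. Stack: [-24]
LOAD_CONST → push 4. Stack: [-24, 4]
BINARY_OP // → -24 // 4 = -6. Stack: [-6]
STORE_FAST s → s=-6. Stack: []
LOAD_FAST s → push -6. Stack: [-6]
RETURN_VALUE → return -6.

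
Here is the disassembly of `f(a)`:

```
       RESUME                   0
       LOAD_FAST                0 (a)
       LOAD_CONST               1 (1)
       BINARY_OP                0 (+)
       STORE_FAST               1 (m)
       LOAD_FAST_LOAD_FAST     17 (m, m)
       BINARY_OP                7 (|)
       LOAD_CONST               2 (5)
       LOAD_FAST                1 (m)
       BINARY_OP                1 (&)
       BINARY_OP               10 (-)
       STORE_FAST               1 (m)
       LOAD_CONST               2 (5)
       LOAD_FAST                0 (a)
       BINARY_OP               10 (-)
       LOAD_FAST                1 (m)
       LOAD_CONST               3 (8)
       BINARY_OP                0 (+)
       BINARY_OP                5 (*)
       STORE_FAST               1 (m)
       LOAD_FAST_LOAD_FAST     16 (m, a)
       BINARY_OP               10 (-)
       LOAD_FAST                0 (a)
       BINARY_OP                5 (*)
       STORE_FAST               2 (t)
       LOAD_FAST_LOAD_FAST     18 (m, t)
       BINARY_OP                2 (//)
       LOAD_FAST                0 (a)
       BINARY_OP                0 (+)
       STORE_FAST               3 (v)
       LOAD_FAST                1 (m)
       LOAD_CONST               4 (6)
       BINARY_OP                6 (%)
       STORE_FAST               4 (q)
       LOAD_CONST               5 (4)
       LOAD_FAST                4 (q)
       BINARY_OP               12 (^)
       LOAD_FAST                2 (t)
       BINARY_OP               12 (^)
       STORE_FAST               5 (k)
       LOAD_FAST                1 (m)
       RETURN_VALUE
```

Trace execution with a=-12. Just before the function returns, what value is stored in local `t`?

LOAD_FAST a → push -12. Stack: [-12]
LOAD_CONST → push 1. Stack: [-12, 1]
BINARY_OP + → -12 + 1 = -11. Stack: [-11]
STORE_FAST m → m=-11. Stack: []
LOAD_FAST_LOAD_FAST m,m → push -11,-11. Stack: [-11, -11]
BINARY_OP | → -11 | -11 = -11. Stack: [-11]
LOAD_CONST → push 5. Stack: [-11, 5]
LOAD_FAST m → push -11. Stack: [-11, 5, -11]
BINARY_OP & → 5 & -11 = 5. Stack: [-11, 5]
BINARY_OP - → -11 - 5 = -16. Stack: [-16]
STORE_FAST m → m=-16. Stack: []
LOAD_CONST → push 5. Stack: [5]
LOAD_FAST a → push -12. Stack: [5, -12]
BINARY_OP - → 5 - -12 = 17. Stack: [17]
LOAD_FAST m → push -16. Stack: [17, -16]
LOAD_CONST → push 8. Stack: [17, -16, 8]
BINARY_OP + → -16 + 8 = -8. Stack: [17, -8]
BINARY_OP * → 17 * -8 = -136. Stack: [-136]
STORE_FAST m → m=-136. Stack: []
LOAD_FAST_LOAD_FAST m,a → push -136,-12. Stack: [-136, -12]
BINARY_OP - → -136 - -12 = -124. Stack: [-124]
LOAD_FAST a → push -12. Stack: [-124, -12]
BINARY_OP * → -124 * -12 = 1488. Stack: [1488]
STORE_FAST t → t=1488. Stack: []
LOAD_FAST_LOAD_FAST m,t → push -136,1488. Stack: [-136, 1488]
BINARY_OP // → -136 // 1488 = -1. Stack: [-1]
LOAD_FAST a → push -12. Stack: [-1, -12]
BINARY_OP + → -1 + -12 = -13. Stack: [-13]
STORE_FAST v → v=-13. Stack: []
LOAD_FAST m → push -136. Stack: [-136]
LOAD_CONST → push 6. Stack: [-136, 6]
BINARY_OP % → -136 % 6 = 2. Stack: [2]
STORE_FAST q → q=2. Stack: []
LOAD_CONST → push 4. Stack: [4]
LOAD_FAST q → push 2. Stack: [4, 2]
BINARY_OP ^ → 4 ^ 2 = 6. Stack: [6]
LOAD_FAST t → push 1488. Stack: [6, 1488]
BINARY_OP ^ → 6 ^ 1488 = 1494. Stack: [1494]
STORE_FAST k → k=1494. Stack: []
LOAD_FAST m → push -136. Stack: [-136]
RETURN_VALUE → return -136.

1488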